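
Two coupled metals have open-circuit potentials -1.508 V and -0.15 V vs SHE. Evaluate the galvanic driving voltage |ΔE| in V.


Driving voltage is the absolute potential difference.
|ΔE| = |-1.508 − (-0.15)| = 1.358 V

1.358 V


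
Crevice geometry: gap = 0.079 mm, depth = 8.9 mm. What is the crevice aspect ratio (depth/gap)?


Aspect ratio = depth / gap
Ratio = 8.9 / 0.079 = 112.7

112.7


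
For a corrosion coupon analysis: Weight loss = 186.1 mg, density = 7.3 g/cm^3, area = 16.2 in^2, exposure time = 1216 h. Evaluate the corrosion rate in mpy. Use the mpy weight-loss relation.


Apply the mpy weight-loss relation: CR = 534 * W / (D * A * T)
Numerator: 534 * 186.1 = 99377.4
Denominator: 7.3 * 16.2 * 1216 = 143804.16
CR = 99377.4 / 143804.16 = 0.691 mpy

0.691 mpy


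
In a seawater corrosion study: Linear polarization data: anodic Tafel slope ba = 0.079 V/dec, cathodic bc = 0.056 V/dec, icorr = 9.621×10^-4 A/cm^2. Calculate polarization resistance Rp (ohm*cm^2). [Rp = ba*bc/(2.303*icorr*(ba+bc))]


Apply the Stern-Geary equation: Rp = ba*bc / (2.303*icorr*(ba+bc))
ba*bc = 0.079*0.056 = 0.004424
ba+bc = 0.135; 2.303*icorr*(ba+bc) = 2.303*9.621×10^-4*0.135 = 2.991217×10^-4
Rp = 0.004424 / 2.991217×10^-4 = 14.79 ohm*cm^2

14.79 ohm*cm^2


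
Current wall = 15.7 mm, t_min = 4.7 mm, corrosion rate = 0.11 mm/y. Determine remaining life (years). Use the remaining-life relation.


Apply the remaining-life relation: RL = (t_current − t_min) / CR
RL = (15.7 − 4.7) / 0.11 = 11.0 / 0.11 = 100.0 years

100.0 years


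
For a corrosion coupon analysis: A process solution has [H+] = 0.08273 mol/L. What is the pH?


pH = −log10[H+]
pH = −log10(0.08273) = 1.08

1.08


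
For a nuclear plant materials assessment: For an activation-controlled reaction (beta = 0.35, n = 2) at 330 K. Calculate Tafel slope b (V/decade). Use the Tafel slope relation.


Apply the Tafel slope relation: b = 2.303*R*T/(beta*n*F)
Numerator: 2.303 * 8.314 * 330 = 6318.56
Denominator: 0.35 * 2 * 96485 = 67539.5
b = 6318.56 / 67539.5 = 0.094 V/decade

0.094 V/decade


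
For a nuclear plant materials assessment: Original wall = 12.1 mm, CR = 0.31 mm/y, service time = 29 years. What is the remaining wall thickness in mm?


Remaining wall = original − CR × time
t = 12.1 − 0.31*29 = 12.1 − 8.99 = 3.11 mm

3.11 mm


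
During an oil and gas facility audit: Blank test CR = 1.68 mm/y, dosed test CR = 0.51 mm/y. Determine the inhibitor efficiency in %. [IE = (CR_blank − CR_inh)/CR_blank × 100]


Apply the inhibitor-efficiency definition: IE = (CR_blank − CR_inh)/CR_blank × 100
IE = (1.68 − 0.51) / 1.68 × 100
IE = 1.17 / 1.68 × 100 = 69.6 %

69.6 %


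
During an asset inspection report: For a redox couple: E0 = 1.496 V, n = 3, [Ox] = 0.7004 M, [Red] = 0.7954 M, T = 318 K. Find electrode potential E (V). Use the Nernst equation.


Apply the Nernst equation: E = E0 + (RT/nF)*ln([Ox]/[Red])
Step 1: RT/nF = 8.314*318/(3*96485) = 0.0091339 V
Step 2: [Ox]/[Red] = 0.7004/0.7954 = 0.880563
Step 3: ln(0.880563) = -0.127194
Step 4: correction = 0.0091339 * -0.127194 = -0.001 V
E = 1.496 + -0.001 = 1.495 V

1.495 V


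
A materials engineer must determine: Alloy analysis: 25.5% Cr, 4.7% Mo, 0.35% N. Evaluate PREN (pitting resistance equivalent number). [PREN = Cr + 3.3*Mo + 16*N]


Apply the PREN formula: PREN = Cr + 3.3*Mo + 16*N
PREN = 25.5 + 3.3*4.7 + 16*0.35
PREN = 25.5 + 15.51 + 5.6 = 46.61

46.61


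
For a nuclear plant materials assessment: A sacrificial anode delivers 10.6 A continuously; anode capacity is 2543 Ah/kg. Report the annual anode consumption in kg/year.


Annual consumption = current * hours per year / capacity
Rate = 10.6 * 8760 / 2543 = 36.5 kg/year

36.5 kg/year


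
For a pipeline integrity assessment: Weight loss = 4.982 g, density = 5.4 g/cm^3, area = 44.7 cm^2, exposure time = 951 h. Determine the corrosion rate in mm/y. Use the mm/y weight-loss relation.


Apply the mm/y weight-loss relation: CR = 87600 * W / (D * A * T)
Numerator: 87600 * 4.982 = 436423.2
Denominator: 5.4 * 44.7 * 951 = 229552.38
CR = 436423.2 / 229552.38 = 1.90119 mm/y

1.90119 mm/y


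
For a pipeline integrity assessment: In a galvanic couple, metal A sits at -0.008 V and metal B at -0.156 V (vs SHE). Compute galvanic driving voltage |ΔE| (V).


Driving voltage is the absolute potential difference.
|ΔE| = |-0.008 − (-0.156)| = 0.148 V

0.148 V


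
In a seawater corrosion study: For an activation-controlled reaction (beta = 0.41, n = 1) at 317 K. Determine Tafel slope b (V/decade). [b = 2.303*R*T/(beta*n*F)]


Apply the Tafel slope relation: b = 2.303*R*T/(beta*n*F)
Numerator: 2.303 * 8.314 * 317 = 6069.64
Denominator: 0.41 * 1 * 96485 = 39558.85
b = 6069.64 / 39558.85 = 0.1534 V/decade

0.1534 V/decade


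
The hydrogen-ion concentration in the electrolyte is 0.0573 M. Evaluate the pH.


pH = −log10[H+]
pH = −log10(0.0573) = 1.24

1.24


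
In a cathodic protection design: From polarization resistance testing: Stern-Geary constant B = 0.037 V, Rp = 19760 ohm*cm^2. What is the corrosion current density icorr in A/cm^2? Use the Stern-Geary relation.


Apply the Stern-Geary relation: icorr = B / Rp
icorr = 0.037 / 19760 = 1.872×10^-6 A/cm^2

1.872×10^-6 A/cm^2


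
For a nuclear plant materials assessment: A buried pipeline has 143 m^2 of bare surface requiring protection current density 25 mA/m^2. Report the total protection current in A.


I = area * current density, then convert mA → A (÷1000)
I = 143 * 25 / 1000 = 3.58 A

3.58 A


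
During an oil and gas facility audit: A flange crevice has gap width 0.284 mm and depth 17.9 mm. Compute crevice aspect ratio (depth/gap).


Aspect ratio = depth / gap
Ratio = 17.9 / 0.284 = 63.0

63.0


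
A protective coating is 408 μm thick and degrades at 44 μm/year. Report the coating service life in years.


Service life = thickness / degradation rate
Life = 408 / 44 = 9.3 years

9.3 years


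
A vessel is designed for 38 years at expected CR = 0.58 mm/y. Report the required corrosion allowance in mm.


Corrosion allowance = CR × design life
CA = 0.58 * 38 = 22.04 mm

22.04 mm


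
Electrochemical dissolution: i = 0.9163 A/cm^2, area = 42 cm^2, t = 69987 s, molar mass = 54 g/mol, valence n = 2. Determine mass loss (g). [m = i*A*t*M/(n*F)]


Apply Faraday's law: m = i*A*t*M / (n*F)
Total charge passed Q = i*A*t = 0.9163*42*69987 = 2693421.7002 C
m = Q*M/(n*F) = 2693421.7002*54/(2*96485) = 753.71701 g

753.71701 g


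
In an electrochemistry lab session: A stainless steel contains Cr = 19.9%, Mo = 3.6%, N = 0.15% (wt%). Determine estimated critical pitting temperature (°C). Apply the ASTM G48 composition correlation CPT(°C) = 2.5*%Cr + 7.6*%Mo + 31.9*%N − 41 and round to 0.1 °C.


Apply the ASTM G48 empirical CPT estimate: CPT(°C) = 2.5*%Cr + 7.6*%Mo + 31.9*%N − 41
2.5*19.9 = 49.75; 7.6*3.6 = 27.36; 31.9*0.15 = 4.785
CPT = 49.75 + 27.36 + 4.785 − 41 = 40.895 °C
Rounded to 0.1 °C: CPT ≈ 40.9 °C

40.9 °C


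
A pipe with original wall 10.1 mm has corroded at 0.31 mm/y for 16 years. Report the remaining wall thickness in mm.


Remaining wall = original − CR × time
t = 10.1 − 0.31*16 = 10.1 − 4.96 = 5.14 mm

5.14 mm


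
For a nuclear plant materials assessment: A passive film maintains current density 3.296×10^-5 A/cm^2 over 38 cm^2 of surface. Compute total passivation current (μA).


I = i_pass * A, then convert A → μA (×10^6)
I = 3.296×10^-5 * 38 * 10^6 = 1252.48 μA

1252.48 μA


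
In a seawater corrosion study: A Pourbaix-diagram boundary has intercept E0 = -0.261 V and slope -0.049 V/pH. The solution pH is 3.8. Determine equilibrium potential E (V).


Apply the Pourbaix line equation: E = E0 + slope*pH
E = -0.261 + (-0.049)*3.8 = -0.261 + (-0.1862) = -0.4472 V
Rounded to 4 decimal places: E = -0.4472 V

-0.4472 V


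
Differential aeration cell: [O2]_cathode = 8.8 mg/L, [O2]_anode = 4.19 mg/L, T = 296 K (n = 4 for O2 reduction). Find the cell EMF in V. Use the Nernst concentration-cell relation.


Apply the Nernst concentration-cell relation: E = (RT/nF)*ln(C_cathode/C_anode)
RT/nF = 8.314*296/(4*96485) = 0.00637649 V
ln(8.8/4.19) = 0.74205
E = 0.00637649 * 0.74205 = 0.00473 V

0.00473 V


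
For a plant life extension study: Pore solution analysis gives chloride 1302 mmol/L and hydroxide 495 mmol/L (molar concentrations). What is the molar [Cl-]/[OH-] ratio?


Threshold parameter = [Cl-] / [OH-] (molar basis; both in mmol/L, so units cancel)
Ratio = 1302 / 495 = 2.63

2.63


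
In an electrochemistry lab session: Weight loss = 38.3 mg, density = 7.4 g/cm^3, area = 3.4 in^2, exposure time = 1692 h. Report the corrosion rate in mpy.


Apply the mpy weight-loss relation: CR = 534 * W / (D * A * T)
Numerator: 534 * 38.3 = 20452.2
Denominator: 7.4 * 3.4 * 1692 = 42570.72
CR = 20452.2 / 42570.72 = 0.48043 mpy

0.48043 mpy


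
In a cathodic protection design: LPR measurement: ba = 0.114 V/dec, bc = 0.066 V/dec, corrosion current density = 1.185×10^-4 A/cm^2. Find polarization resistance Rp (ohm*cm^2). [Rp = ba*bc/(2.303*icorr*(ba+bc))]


Apply the Stern-Geary equation: Rp = ba*bc / (2.303*icorr*(ba+bc))
ba*bc = 0.114*0.066 = 0.007524
ba+bc = 0.18; 2.303*icorr*(ba+bc) = 2.303*1.185×10^-4*0.18 = 4.912299×10^-5
Rp = 0.007524 / 4.912299×10^-5 = 153.2 ohm*cm^2

153.2 ohm*cm^2


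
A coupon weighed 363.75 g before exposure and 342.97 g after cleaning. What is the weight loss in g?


Weight loss = initial − final
WL = 363.75 − 342.97 = 20.78 g

20.78 g


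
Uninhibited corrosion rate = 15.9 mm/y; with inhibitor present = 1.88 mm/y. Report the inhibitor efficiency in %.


Apply the inhibitor-efficiency definition: IE = (CR_blank − CR_inh)/CR_blank × 100
IE = (15.9 − 1.88) / 15.9 × 100
IE = 14.02 / 15.9 × 100 = 88.2 %

88.2 %


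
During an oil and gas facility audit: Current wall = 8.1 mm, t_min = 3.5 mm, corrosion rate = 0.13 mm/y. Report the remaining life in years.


Apply the remaining-life relation: RL = (t_current − t_min) / CR
RL = (8.1 − 3.5) / 0.13 = 4.6 / 0.13 = 35.4 years

35.4 years


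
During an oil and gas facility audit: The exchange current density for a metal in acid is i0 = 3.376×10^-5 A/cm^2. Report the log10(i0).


i0 = 3.376×10^-5 A/cm^2
log10(i0) = -4.472

-4.472


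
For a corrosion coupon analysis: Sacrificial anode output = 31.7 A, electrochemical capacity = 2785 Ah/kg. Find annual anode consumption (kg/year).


Annual consumption = current * hours per year / capacity
Rate = 31.7 * 8760 / 2785 = 99.7 kg/year

99.7 kg/year


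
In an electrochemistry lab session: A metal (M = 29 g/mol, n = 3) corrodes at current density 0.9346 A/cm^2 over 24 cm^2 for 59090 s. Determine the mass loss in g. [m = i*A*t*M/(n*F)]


Apply Faraday's law: m = i*A*t*M / (n*F)
Total charge passed Q = i*A*t = 0.9346*24*59090 = 1325412.336 C
m = Q*M/(n*F) = 1325412.336*29/(3*96485) = 132.7908 g

132.7908 g


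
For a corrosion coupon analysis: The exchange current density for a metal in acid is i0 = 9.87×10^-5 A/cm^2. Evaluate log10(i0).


i0 = 9.87×10^-5 A/cm^2
log10(i0) = -4.006

-4.006


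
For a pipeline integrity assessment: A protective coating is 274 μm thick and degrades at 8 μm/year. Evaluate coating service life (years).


Service life = thickness / degradation rate
Life = 274 / 8 = 34.3 years

34.3 years


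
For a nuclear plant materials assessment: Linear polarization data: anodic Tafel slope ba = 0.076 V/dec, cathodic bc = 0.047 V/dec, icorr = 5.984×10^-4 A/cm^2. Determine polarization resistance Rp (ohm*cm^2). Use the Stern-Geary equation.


Apply the Stern-Geary equation: Rp = ba*bc / (2.303*icorr*(ba+bc))
ba*bc = 0.076*0.047 = 0.003572
ba+bc = 0.123; 2.303*icorr*(ba+bc) = 2.303*5.984×10^-4*0.123 = 1.6950817×10^-4
Rp = 0.003572 / 1.6950817×10^-4 = 21.07 ohm*cm^2

21.07 ohm*cm^2


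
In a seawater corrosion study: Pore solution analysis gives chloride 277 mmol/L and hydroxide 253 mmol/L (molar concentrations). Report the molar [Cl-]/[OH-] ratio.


Threshold parameter = [Cl-] / [OH-] (molar basis; both in mmol/L, so units cancel)
Ratio = 277 / 253 = 1.09

1.09


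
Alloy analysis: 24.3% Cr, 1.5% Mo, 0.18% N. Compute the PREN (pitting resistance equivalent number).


Apply the PREN formula: PREN = Cr + 3.3*Mo + 16*N
PREN = 24.3 + 3.3*1.5 + 16*0.18
PREN = 24.3 + 4.95 + 2.88 = 32.13

32.13


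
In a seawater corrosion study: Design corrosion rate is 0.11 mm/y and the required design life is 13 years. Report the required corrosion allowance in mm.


Corrosion allowance = CR × design life
CA = 0.11 * 13 = 1.43 mm

1.43 mm


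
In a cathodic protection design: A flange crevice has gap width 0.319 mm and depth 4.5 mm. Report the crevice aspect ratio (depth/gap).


Aspect ratio = depth / gap
Ratio = 4.5 / 0.319 = 14.1

14.1


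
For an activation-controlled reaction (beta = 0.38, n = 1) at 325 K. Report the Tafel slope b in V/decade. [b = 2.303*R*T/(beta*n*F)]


Apply the Tafel slope relation: b = 2.303*R*T/(beta*n*F)
Numerator: 2.303 * 8.314 * 325 = 6222.82
Denominator: 0.38 * 1 * 96485 = 36664.3
b = 6222.82 / 36664.3 = 0.1697 V/decade

0.1697 V/decade


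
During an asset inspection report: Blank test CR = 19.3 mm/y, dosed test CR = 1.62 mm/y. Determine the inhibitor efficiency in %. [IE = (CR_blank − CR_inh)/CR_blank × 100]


Apply the inhibitor-efficiency definition: IE = (CR_blank − CR_inh)/CR_blank × 100
IE = (19.3 − 1.62) / 19.3 × 100
IE = 17.68 / 19.3 × 100 = 91.6 %

91.6 %


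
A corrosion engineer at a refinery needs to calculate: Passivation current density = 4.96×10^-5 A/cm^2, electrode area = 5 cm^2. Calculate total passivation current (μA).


I = i_pass * A, then convert A → μA (×10^6)
I = 4.96×10^-5 * 5 * 10^6 = 248.0 μA

248.0 μA


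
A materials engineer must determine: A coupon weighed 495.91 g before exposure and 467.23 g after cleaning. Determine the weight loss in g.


Weight loss = initial − final
WL = 495.91 − 467.23 = 28.68 g

28.68 g


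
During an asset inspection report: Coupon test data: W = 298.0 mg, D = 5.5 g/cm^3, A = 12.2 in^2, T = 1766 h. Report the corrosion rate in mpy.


Apply the mpy weight-loss relation: CR = 534 * W / (D * A * T)
Numerator: 534 * 298.0 = 159132.0
Denominator: 5.5 * 12.2 * 1766 = 118498.6
CR = 159132.0 / 118498.6 = 1.343 mpy

1.343 mpy


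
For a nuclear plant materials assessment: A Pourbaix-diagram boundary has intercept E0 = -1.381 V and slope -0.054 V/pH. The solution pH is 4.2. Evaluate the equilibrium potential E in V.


Apply the Pourbaix line equation: E = E0 + slope*pH
E = -1.381 + (-0.054)*4.2 = -1.381 + (-0.2268) = -1.6078 V
Rounded to 3 decimal places: E = -1.608 V

-1.608 V


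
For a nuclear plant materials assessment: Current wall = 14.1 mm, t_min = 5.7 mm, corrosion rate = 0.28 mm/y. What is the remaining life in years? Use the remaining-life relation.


Apply the remaining-life relation: RL = (t_current − t_min) / CR
RL = (14.1 − 5.7) / 0.28 = 8.4 / 0.28 = 30.0 years

30.0 years


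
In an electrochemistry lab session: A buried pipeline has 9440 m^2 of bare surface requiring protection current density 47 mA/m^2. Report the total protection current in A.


I = area * current density, then convert mA → A (÷1000)
I = 9440 * 47 / 1000 = 443.68 A

443.68 A


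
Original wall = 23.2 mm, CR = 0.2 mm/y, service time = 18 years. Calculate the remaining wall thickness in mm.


Remaining wall = original − CR × time
t = 23.2 − 0.2*18 = 23.2 − 3.6 = 19.6 mm

19.6 mm


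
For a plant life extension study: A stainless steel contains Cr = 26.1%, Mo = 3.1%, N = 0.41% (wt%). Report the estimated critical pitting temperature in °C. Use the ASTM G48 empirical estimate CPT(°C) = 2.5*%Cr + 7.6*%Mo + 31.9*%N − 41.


Apply the ASTM G48 empirical CPT estimate: CPT(°C) = 2.5*%Cr + 7.6*%Mo + 31.9*%N − 41
2.5*26.1 = 65.25; 7.6*3.1 = 23.56; 31.9*0.41 = 13.079
CPT = 65.25 + 23.56 + 13.079 − 41 = 60.889 °C
Rounded to 0.1 °C: CPT ≈ 60.9 °C

60.9 °C


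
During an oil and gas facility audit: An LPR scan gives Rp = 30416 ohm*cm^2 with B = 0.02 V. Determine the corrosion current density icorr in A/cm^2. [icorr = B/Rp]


Apply the Stern-Geary relation: icorr = B / Rp
icorr = 0.02 / 30416 = 6.575×10^-7 A/cm^2

6.575×10^-7 A/cm^2


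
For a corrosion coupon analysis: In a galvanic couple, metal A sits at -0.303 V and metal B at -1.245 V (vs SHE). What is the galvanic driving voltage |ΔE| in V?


Driving voltage is the absolute potential difference.
|ΔE| = |-0.303 − (-1.245)| = 0.942 V

0.942 V


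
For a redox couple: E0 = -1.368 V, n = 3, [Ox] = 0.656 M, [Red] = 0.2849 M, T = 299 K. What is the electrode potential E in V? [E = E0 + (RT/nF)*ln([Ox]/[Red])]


Apply the Nernst equation: E = E0 + (RT/nF)*ln([Ox]/[Red])
Step 1: RT/nF = 8.314*299/(3*96485) = 0.00858816 V
Step 2: [Ox]/[Red] = 0.656/0.2849 = 2.302562
Step 3: ln(2.302562) = 0.834022
Step 4: correction = 0.00858816 * 0.834022 = 0.007 V
E = -1.368 + 0.007 = -1.361 V

-1.361 V


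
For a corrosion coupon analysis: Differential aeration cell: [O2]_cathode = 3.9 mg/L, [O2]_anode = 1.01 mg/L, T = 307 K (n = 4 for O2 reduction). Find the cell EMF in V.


Apply the Nernst concentration-cell relation: E = (RT/nF)*ln(C_cathode/C_anode)
RT/nF = 8.314*307/(4*96485) = 0.00661346 V
ln(3.9/1.01) = 1.35103
E = 0.00661346 * 1.35103 = 0.00893 V

0.00893 V


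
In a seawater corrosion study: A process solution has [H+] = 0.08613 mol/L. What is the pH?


pH = −log10[H+]
pH = −log10(0.08613) = 1.06

1.06


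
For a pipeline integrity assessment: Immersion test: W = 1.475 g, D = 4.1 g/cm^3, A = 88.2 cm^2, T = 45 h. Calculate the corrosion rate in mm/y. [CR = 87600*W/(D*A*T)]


Apply the mm/y weight-loss relation: CR = 87600 * W / (D * A * T)
Numerator: 87600 * 1.475 = 129210.0
Denominator: 4.1 * 88.2 * 45 = 16272.9
CR = 129210.0 / 16272.9 = 7.9402 mm/y

7.9402 mm/y


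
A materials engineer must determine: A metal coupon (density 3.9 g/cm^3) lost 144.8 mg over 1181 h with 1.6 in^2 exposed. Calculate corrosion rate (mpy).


Apply the mpy weight-loss relation: CR = 534 * W / (D * A * T)
Numerator: 534 * 144.8 = 77323.2
Denominator: 3.9 * 1.6 * 1181 = 7369.44
CR = 77323.2 / 7369.44 = 10.49241 mpy

10.49241 mpy


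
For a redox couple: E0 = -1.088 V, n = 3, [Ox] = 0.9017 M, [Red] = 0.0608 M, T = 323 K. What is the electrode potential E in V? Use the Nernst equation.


Apply the Nernst equation: E = E0 + (RT/nF)*ln([Ox]/[Red])
Step 1: RT/nF = 8.314*323/(3*96485) = 0.00927751 V
Step 2: [Ox]/[Red] = 0.9017/0.0608 = 14.830592
Step 3: ln(14.830592) = 2.696692
Step 4: correction = 0.00927751 * 2.696692 = 0.025 V
E = -1.088 + 0.025 = -1.063 V

-1.063 V


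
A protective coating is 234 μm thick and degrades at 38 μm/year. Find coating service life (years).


Service life = thickness / degradation rate
Life = 234 / 38 = 6.2 years

6.2 years


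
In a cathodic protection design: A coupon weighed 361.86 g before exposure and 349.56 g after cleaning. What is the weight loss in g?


Weight loss = initial − final
WL = 361.86 − 349.56 = 12.3 g

12.3 g


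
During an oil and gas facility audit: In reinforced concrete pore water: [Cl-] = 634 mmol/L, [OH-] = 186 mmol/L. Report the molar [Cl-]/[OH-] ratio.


Threshold parameter = [Cl-] / [OH-] (molar basis; both in mmol/L, so units cancel)
Ratio = 634 / 186 = 3.41

3.41


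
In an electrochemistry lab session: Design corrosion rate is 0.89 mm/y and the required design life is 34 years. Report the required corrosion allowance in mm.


Corrosion allowance = CR × design life
CA = 0.89 * 34 = 30.26 mm

30.26 mm


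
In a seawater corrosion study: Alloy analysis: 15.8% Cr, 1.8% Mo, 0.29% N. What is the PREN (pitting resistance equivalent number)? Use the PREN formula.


Apply the PREN formula: PREN = Cr + 3.3*Mo + 16*N
PREN = 15.8 + 3.3*1.8 + 16*0.29
PREN = 15.8 + 5.94 + 4.64 = 26.38

26.38


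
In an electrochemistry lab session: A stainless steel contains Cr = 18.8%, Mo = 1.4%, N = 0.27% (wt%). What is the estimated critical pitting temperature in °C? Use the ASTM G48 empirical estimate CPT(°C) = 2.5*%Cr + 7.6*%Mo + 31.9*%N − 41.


Apply the ASTM G48 empirical CPT estimate: CPT(°C) = 2.5*%Cr + 7.6*%Mo + 31.9*%N − 41
2.5*18.8 = 47; 7.6*1.4 = 10.64; 31.9*0.27 = 8.613
CPT = 47 + 10.64 + 8.613 − 41 = 25.253 °C
Rounded to 0.1 °C: CPT ≈ 25.3 °C

25.3 °C


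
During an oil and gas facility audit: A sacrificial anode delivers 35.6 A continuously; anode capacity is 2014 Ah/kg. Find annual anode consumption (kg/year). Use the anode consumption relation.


Annual consumption = current * hours per year / capacity
Rate = 35.6 * 8760 / 2014 = 154.8 kg/year

154.8 kg/year


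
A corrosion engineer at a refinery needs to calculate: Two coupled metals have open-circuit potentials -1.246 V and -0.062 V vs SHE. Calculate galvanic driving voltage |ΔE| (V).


Driving voltage is the absolute potential difference.
|ΔE| = |-1.246 − (-0.062)| = 1.184 V

1.184 V


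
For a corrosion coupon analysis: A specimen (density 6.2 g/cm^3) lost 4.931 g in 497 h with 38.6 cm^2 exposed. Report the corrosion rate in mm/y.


Apply the mm/y weight-loss relation: CR = 87600 * W / (D * A * T)
Numerator: 87600 * 4.931 = 431955.6
Denominator: 6.2 * 38.6 * 497 = 118942.04
CR = 431955.6 / 118942.04 = 3.631648 mm/y

3.631648 mm/y


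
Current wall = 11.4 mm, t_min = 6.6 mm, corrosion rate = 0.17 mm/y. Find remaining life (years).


Apply the remaining-life relation: RL = (t_current − t_min) / CR
RL = (11.4 − 6.6) / 0.17 = 4.8 / 0.17 = 28.2 years

28.2 years


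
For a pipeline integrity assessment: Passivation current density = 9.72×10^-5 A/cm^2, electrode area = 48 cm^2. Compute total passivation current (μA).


I = i_pass * A, then convert A → μA (×10^6)
I = 9.72×10^-5 * 48 * 10^6 = 4665.6 μA

4665.6 μA


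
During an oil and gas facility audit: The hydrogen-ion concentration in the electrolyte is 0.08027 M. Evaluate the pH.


pH = −log10[H+]
pH = −log10(0.08027) = 1.1

1.1


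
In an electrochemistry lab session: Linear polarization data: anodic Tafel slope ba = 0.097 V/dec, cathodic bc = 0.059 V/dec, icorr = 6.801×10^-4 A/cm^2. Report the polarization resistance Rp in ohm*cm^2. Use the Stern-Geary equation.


Apply the Stern-Geary equation: Rp = ba*bc / (2.303*icorr*(ba+bc))
ba*bc = 0.097*0.059 = 0.005723
ba+bc = 0.156; 2.303*icorr*(ba+bc) = 2.303*6.801×10^-4*0.156 = 2.4433817×10^-4
Rp = 0.005723 / 2.4433817×10^-4 = 23.42 ohm*cm^2

23.42 ohm*cm^2


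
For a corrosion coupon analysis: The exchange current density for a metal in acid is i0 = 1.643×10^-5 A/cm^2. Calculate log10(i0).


i0 = 1.643×10^-5 A/cm^2
log10(i0) = -4.784

-4.784


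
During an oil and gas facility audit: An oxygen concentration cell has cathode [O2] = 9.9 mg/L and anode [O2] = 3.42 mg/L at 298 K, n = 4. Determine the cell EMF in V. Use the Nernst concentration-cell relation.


Apply the Nernst concentration-cell relation: E = (RT/nF)*ln(C_cathode/C_anode)
RT/nF = 8.314*298/(4*96485) = 0.00641958 V
ln(9.9/3.42) = 1.06289
E = 0.00641958 * 1.06289 = 0.00682 V

0.00682 V


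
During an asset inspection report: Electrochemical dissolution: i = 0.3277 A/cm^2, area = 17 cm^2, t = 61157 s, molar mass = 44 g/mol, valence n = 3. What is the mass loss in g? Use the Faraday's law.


Apply Faraday's law: m = i*A*t*M / (n*F)
Total charge passed Q = i*A*t = 0.3277*17*61157 = 340699.5313 C
m = Q*M/(n*F) = 340699.5313*44/(3*96485) = 51.78967 g

51.78967 g


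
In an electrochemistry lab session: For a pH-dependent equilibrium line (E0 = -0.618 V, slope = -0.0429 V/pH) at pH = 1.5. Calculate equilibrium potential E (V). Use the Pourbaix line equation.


Apply the Pourbaix line equation: E = E0 + slope*pH
E = -0.618 + (-0.0429)*1.5 = -0.618 + (-0.06435) = -0.68235 V
Rounded to 4 decimal places: E = -0.6824 V

-0.6824 V


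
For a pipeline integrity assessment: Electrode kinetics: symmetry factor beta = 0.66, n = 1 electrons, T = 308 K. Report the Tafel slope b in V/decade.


Apply the Tafel slope relation: b = 2.303*R*T/(beta*n*F)
Numerator: 2.303 * 8.314 * 308 = 5897.32
Denominator: 0.66 * 1 * 96485 = 63680.1
b = 5897.32 / 63680.1 = 0.093 V/decade

0.093 V/decade


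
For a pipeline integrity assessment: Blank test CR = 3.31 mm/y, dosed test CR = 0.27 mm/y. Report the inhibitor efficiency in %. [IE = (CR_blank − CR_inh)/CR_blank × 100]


Apply the inhibitor-efficiency definition: IE = (CR_blank − CR_inh)/CR_blank × 100
IE = (3.31 − 0.27) / 3.31 × 100
IE = 3.04 / 3.31 × 100 = 91.8 %

91.8 %


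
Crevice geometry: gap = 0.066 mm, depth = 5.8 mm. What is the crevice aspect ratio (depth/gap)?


Aspect ratio = depth / gap
Ratio = 5.8 / 0.066 = 87.9

87.9


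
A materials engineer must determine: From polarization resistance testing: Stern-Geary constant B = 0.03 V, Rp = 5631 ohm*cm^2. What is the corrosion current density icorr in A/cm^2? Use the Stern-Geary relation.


Apply the Stern-Geary relation: icorr = B / Rp
icorr = 0.03 / 5631 = 5.328×10^-6 A/cm^2

5.328×10^-6 A/cm^2


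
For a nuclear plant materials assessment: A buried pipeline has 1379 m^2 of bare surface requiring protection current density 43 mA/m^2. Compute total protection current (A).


I = area * current density, then convert mA → A (÷1000)
I = 1379 * 43 / 1000 = 59.3 A

59.3 A


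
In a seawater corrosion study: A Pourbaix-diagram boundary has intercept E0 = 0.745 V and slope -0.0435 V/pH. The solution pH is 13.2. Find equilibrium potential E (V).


Apply the Pourbaix line equation: E = E0 + slope*pH
E = 0.745 + (-0.0435)*13.2 = 0.745 + (-0.5742) = 0.1708 V
Rounded to 3 decimal places: E = 0.171 V

0.171 V


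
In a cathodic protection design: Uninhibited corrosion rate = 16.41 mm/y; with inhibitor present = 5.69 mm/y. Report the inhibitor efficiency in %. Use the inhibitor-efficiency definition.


Apply the inhibitor-efficiency definition: IE = (CR_blank − CR_inh)/CR_blank × 100
IE = (16.41 − 5.69) / 16.41 × 100
IE = 10.72 / 16.41 × 100 = 65.3 %

65.3 %


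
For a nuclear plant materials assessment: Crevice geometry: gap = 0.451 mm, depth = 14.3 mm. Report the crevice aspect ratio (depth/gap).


Aspect ratio = depth / gap
Ratio = 14.3 / 0.451 = 31.7

31.7


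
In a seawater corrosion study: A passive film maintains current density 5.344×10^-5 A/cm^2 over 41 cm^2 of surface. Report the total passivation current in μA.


I = i_pass * A, then convert A → μA (×10^6)
I = 5.344×10^-5 * 41 * 10^6 = 2191.04 μA

2191.04 μA


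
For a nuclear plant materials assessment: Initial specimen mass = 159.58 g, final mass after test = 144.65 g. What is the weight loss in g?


Weight loss = initial − final
WL = 159.58 − 144.65 = 14.93 g

14.93 g


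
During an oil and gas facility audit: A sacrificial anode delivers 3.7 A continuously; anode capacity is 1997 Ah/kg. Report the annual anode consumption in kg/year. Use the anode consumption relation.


Annual consumption = current * hours per year / capacity
Rate = 3.7 * 8760 / 1997 = 16.2 kg/year

16.2 kg/year


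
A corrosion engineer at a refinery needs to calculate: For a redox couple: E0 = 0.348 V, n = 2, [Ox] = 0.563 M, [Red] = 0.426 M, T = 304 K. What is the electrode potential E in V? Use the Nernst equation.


Apply the Nernst equation: E = E0 + (RT/nF)*ln([Ox]/[Red])
Step 1: RT/nF = 8.314*304/(2*96485) = 0.01309766 V
Step 2: [Ox]/[Red] = 0.563/0.426 = 1.321596
Step 3: ln(1.321596) = 0.27884
Step 4: correction = 0.01309766 * 0.27884 = 0.0037 V
E = 0.348 + 0.0037 = 0.3517 V

0.3517 V


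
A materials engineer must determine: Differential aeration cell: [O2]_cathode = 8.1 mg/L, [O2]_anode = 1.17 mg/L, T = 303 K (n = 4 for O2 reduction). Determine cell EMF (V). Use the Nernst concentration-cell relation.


Apply the Nernst concentration-cell relation: E = (RT/nF)*ln(C_cathode/C_anode)
RT/nF = 8.314*303/(4*96485) = 0.00652729 V
ln(8.1/1.17) = 1.93486
E = 0.00652729 * 1.93486 = 0.01263 V

0.01263 V


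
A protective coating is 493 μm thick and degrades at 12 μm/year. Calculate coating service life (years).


Service life = thickness / degradation rate
Life = 493 / 12 = 41.1 years

41.1 years


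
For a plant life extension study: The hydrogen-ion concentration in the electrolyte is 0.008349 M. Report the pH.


pH = −log10[H+]
pH = −log10(0.008349) = 2.08

2.08


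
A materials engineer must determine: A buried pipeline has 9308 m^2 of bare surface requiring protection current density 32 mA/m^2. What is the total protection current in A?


I = area * current density, then convert mA → A (÷1000)
I = 9308 * 32 / 1000 = 297.86 A

297.86 A


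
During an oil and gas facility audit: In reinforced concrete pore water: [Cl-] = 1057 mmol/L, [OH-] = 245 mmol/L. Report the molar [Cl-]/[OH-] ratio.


Threshold parameter = [Cl-] / [OH-] (molar basis; both in mmol/L, so units cancel)
Ratio = 1057 / 245 = 4.31

4.31


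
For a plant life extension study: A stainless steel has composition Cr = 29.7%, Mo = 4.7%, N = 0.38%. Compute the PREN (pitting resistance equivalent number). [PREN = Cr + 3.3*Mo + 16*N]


Apply the PREN formula: PREN = Cr + 3.3*Mo + 16*N
PREN = 29.7 + 3.3*4.7 + 16*0.38
PREN = 29.7 + 15.51 + 6.08 = 51.29

51.29


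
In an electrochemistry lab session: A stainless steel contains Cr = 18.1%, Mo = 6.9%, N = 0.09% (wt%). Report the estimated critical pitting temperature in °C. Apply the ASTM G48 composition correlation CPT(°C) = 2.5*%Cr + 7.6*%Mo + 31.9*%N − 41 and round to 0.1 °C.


Apply the ASTM G48 empirical CPT estimate: CPT(°C) = 2.5*%Cr + 7.6*%Mo + 31.9*%N − 41
2.5*18.1 = 45.25; 7.6*6.9 = 52.44; 31.9*0.09 = 2.871
CPT = 45.25 + 52.44 + 2.871 − 41 = 59.561 °C
Rounded to 0.1 °C: CPT ≈ 59.6 °C

59.6 °C


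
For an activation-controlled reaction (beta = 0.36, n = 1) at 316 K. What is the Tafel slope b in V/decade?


Apply the Tafel slope relation: b = 2.303*R*T/(beta*n*F)
Numerator: 2.303 * 8.314 * 316 = 6050.5
Denominator: 0.36 * 1 * 96485 = 34734.6
b = 6050.5 / 34734.6 = 0.174 V/decade

0.174 V/decade


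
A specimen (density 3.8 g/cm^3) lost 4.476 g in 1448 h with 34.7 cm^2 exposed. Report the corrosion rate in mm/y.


Apply the mm/y weight-loss relation: CR = 87600 * W / (D * A * T)
Numerator: 87600 * 4.476 = 392097.6
Denominator: 3.8 * 34.7 * 1448 = 190933.28
CR = 392097.6 / 190933.28 = 2.0536 mm/y

2.0536 mm/y


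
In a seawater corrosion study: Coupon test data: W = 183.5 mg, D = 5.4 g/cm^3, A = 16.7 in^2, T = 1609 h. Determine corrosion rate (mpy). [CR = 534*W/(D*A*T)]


Apply the mpy weight-loss relation: CR = 534 * W / (D * A * T)
Numerator: 534 * 183.5 = 97989.0
Denominator: 5.4 * 16.7 * 1609 = 145099.62
CR = 97989.0 / 145099.62 = 0.6753 mpy

0.6753 mpy


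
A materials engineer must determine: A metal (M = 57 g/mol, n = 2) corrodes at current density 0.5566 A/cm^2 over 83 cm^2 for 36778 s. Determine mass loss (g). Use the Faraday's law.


Apply Faraday's law: m = i*A*t*M / (n*F)
Total charge passed Q = i*A*t = 0.5566*83*36778 = 1699062.6884 C
m = Q*M/(n*F) = 1699062.6884*57/(2*96485) = 501.8737 g

501.8737 g


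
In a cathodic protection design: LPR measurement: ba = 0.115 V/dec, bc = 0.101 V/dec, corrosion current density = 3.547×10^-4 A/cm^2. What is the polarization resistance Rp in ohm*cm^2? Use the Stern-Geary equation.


Apply the Stern-Geary equation: Rp = ba*bc / (2.303*icorr*(ba+bc))
ba*bc = 0.115*0.101 = 0.011615
ba+bc = 0.216; 2.303*icorr*(ba+bc) = 2.303*3.547×10^-4*0.216 = 1.7644481×10^-4
Rp = 0.011615 / 1.7644481×10^-4 = 65.8 ohm*cm^2

65.8 ohm*cm^2


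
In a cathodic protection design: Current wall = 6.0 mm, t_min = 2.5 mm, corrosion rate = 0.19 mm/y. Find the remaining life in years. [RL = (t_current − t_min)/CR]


Apply the remaining-life relation: RL = (t_current − t_min) / CR
RL = (6.0 − 2.5) / 0.19 = 3.5 / 0.19 = 18.4 years

18.4 years


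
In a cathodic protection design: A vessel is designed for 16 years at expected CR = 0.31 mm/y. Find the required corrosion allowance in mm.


Corrosion allowance = CR × design life
CA = 0.31 * 16 = 4.96 mm

4.96 mm


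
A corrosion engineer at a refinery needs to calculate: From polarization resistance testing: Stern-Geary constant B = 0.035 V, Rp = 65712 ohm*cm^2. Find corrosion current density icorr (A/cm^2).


Apply the Stern-Geary relation: icorr = B / Rp
icorr = 0.035 / 65712 = 5.326×10^-7 A/cm^2

5.326×10^-7 A/cm^2


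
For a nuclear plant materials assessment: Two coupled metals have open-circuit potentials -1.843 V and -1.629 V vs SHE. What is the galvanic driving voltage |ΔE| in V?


Driving voltage is the absolute potential difference.
|ΔE| = |-1.843 − (-1.629)| = 0.214 V

0.214 V


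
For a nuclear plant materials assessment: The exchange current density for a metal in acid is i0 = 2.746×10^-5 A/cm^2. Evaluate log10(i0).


i0 = 2.746×10^-5 A/cm^2
log10(i0) = -4.561

-4.561


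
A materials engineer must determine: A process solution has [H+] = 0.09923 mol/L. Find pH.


pH = −log10[H+]
pH = −log10(0.09923) = 1.0

1.0


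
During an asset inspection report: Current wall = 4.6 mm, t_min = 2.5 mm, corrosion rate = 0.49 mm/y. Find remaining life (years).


Apply the remaining-life relation: RL = (t_current − t_min) / CR
RL = (4.6 − 2.5) / 0.49 = 2.1 / 0.49 = 4.3 years

4.3 years


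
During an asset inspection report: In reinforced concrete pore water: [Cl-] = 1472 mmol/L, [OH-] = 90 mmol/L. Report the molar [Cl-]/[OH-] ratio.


Threshold parameter = [Cl-] / [OH-] (molar basis; both in mmol/L, so units cancel)
Ratio = 1472 / 90 = 16.36

16.36


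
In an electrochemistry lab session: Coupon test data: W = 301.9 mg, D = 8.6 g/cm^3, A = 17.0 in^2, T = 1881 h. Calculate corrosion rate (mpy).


Apply the mpy weight-loss relation: CR = 534 * W / (D * A * T)
Numerator: 534 * 301.9 = 161214.6
Denominator: 8.6 * 17.0 * 1881 = 275002.2
CR = 161214.6 / 275002.2 = 0.586 mpy

0.586 mpy


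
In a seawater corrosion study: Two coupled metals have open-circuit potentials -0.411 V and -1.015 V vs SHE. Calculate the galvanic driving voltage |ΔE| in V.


Driving voltage is the absolute potential difference.
|ΔE| = |-0.411 − (-1.015)| = 0.604 V

0.604 V


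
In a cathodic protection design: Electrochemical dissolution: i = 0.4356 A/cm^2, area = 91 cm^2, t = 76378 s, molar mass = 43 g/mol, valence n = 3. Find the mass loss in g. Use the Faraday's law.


Apply Faraday's law: m = i*A*t*M / (n*F)
Total charge passed Q = i*A*t = 0.4356*91*76378 = 3027593.3688 C
m = Q*M/(n*F) = 3027593.3688*43/(3*96485) = 449.764 g

449.764 g


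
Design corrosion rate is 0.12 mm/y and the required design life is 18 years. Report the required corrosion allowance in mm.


Corrosion allowance = CR × design life
CA = 0.12 * 18 = 2.16 mm

2.16 mm


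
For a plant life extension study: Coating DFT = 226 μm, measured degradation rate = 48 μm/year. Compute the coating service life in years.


Service life = thickness / degradation rate
Life = 226 / 48 = 4.7 years

4.7 years


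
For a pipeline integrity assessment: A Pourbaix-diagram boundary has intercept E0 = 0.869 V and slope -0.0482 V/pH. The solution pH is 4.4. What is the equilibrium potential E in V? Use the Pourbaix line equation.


Apply the Pourbaix line equation: E = E0 + slope*pH
E = 0.869 + (-0.0482)*4.4 = 0.869 + (-0.21208) = 0.65692 V
Rounded to 3 decimal places: E = 0.657 V

0.657 V


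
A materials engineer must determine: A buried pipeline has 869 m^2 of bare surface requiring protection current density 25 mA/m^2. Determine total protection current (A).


I = area * current density, then convert mA → A (÷1000)
I = 869 * 25 / 1000 = 21.73 A

21.73 A


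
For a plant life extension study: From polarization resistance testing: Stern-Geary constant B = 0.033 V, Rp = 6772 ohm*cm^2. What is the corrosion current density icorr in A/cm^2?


Apply the Stern-Geary relation: icorr = B / Rp
icorr = 0.033 / 6772 = 4.873×10^-6 A/cm^2

4.873×10^-6 A/cm^2


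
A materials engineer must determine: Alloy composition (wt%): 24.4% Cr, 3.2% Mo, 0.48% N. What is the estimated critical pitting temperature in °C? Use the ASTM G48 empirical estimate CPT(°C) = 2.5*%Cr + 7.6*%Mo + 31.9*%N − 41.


Apply the ASTM G48 empirical CPT estimate: CPT(°C) = 2.5*%Cr + 7.6*%Mo + 31.9*%N − 41
2.5*24.4 = 61; 7.6*3.2 = 24.32; 31.9*0.48 = 15.312
CPT = 61 + 24.32 + 15.312 − 41 = 59.632 °C
Rounded to 0.1 °C: CPT ≈ 59.6 °C

59.6 °C


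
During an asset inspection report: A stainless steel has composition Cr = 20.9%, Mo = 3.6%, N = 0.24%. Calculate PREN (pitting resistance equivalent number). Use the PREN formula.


Apply the PREN formula: PREN = Cr + 3.3*Mo + 16*N
PREN = 20.9 + 3.3*3.6 + 16*0.24
PREN = 20.9 + 11.88 + 3.84 = 36.62

36.62


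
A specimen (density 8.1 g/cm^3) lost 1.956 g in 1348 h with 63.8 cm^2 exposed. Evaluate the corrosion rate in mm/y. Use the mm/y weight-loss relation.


Apply the mm/y weight-loss relation: CR = 87600 * W / (D * A * T)
Numerator: 87600 * 1.956 = 171345.6
Denominator: 8.1 * 63.8 * 1348 = 696619.44
CR = 171345.6 / 696619.44 = 0.246 mm/y

0.246 mm/y


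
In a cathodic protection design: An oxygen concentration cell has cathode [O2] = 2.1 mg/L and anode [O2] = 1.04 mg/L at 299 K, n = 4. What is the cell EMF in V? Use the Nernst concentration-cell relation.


Apply the Nernst concentration-cell relation: E = (RT/nF)*ln(C_cathode/C_anode)
RT/nF = 8.314*299/(4*96485) = 0.00644112 V
ln(2.1/1.04) = 0.70272
E = 0.00644112 * 0.70272 = 0.00453 V

0.00453 V


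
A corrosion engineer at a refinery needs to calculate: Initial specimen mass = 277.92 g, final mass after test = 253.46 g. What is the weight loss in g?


Weight loss = initial − final
WL = 277.92 − 253.46 = 24.46 g

24.46 g


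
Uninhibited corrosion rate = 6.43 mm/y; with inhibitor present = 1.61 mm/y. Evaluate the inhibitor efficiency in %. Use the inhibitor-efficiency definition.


Apply the inhibitor-efficiency definition: IE = (CR_blank − CR_inh)/CR_blank × 100
IE = (6.43 − 1.61) / 6.43 × 100
IE = 4.82 / 6.43 × 100 = 75.0 %

75.0 %


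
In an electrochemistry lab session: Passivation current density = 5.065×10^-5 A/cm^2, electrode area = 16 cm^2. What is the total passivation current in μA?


I = i_pass * A, then convert A → μA (×10^6)
I = 5.065×10^-5 * 16 * 10^6 = 810.4 μA

810.4 μA


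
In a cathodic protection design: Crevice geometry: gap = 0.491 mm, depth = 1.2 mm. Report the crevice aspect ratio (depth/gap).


Aspect ratio = depth / gap
Ratio = 1.2 / 0.491 = 2.4

2.4


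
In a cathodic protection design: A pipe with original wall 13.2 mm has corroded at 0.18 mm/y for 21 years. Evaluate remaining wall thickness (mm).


Remaining wall = original − CR × time
t = 13.2 − 0.18*21 = 13.2 − 3.78 = 9.42 mm

9.42 mm


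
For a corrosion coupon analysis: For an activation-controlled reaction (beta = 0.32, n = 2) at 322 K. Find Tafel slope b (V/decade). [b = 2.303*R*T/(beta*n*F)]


Apply the Tafel slope relation: b = 2.303*R*T/(beta*n*F)
Numerator: 2.303 * 8.314 * 322 = 6165.38
Denominator: 0.32 * 2 * 96485 = 61750.4
b = 6165.38 / 61750.4 = 0.0998 V/decade

0.0998 V/decade


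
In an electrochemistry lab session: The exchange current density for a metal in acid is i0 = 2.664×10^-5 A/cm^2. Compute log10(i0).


i0 = 2.664×10^-5 A/cm^2
log10(i0) = -4.574

-4.574


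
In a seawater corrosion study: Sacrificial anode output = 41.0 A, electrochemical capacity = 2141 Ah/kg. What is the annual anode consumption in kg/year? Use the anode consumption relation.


Annual consumption = current * hours per year / capacity
Rate = 41.0 * 8760 / 2141 = 167.8 kg/year

167.8 kg/year
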